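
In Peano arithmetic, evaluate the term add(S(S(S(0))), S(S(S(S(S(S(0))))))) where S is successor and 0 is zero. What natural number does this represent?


add(S^3(0), S^6(0)):
S^3(0) = 3
S^6(0) = 6
3 + 6 = 9

9


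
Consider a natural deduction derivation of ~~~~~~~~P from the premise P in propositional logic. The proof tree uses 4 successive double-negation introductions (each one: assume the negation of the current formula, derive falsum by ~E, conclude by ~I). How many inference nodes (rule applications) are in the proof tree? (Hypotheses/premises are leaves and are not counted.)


Each double-negation introduction (from C infer ~~C) uses 2 inference nodes: one ~E (C and ~C give falsum) and one ~I (discharge ~C).
4 double negations = 4 * 2 = 8 inference nodes.

8


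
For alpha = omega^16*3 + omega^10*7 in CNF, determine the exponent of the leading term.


CNF: omega^16*3 + omega^10*7
The leading term is omega^16*3, which has exponent 16.

16


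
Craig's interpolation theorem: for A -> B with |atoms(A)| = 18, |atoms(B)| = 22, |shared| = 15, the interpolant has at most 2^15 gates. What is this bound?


Shared atoms = 15
Craig interpolant size bound = 2^15
= 32768

32768


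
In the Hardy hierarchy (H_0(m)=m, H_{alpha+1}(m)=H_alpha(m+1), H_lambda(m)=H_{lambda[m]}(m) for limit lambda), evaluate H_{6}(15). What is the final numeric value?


H_6(15):
For finite ordinals k, H_k(n) = n + k (each successor step adds 1).
H_6(15) = 15 + 6 = 21

21


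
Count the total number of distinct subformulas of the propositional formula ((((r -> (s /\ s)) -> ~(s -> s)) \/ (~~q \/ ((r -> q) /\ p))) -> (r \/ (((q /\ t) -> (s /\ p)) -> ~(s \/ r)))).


Formula: ((((r -> (s /\ s)) -> ~(s -> s)) \/ (~~q \/ ((r -> q) /\ p))) -> (r \/ (((q /\ t) -> (s /\ p)) -> ~(s \/ r))))
Subformulas found:
  1. r
  2. q
  3. s
  4. t
  5. p
  6. ~q
  7. ~~q
  8. (s \/ r)
  9. (r -> q)
  10. (s /\ p)
  11. (s /\ s)
  12. (q /\ t)
  13. (s -> s)
  14. ~(s \/ r)
  15. ~(s -> s)
  16. (r -> (s /\ s))
  17. ((r -> q) /\ p)
  18. ((q /\ t) -> (s /\ p))
  19. (~~q \/ ((r -> q) /\ p))
  20. ((r -> (s /\ s)) -> ~(s -> s))
  21. (((q /\ t) -> (s /\ p)) -> ~(s \/ r))
  22. (r \/ (((q /\ t) -> (s /\ p)) -> ~(s \/ r)))
  23. (((r -> (s /\ s)) -> ~(s -> s)) \/ (~~q \/ ((r -> q) /\ p)))
  24. ((((r -> (s /\ s)) -> ~(s -> s)) \/ (~~q \/ ((r -> q) /\ p))) -> (r \/ (((q /\ t) -> (s /\ p)) -> ~(s \/ r))))
Total distinct subformulas = 24

24


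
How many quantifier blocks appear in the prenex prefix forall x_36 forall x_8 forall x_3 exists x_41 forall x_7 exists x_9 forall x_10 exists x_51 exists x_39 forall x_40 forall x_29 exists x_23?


Alternations = 7.
Blocks = alternations + 1 = 8

8


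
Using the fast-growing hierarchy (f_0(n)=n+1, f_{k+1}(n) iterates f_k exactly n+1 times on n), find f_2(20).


f_2(20) = f_1^21(20)
f_1(m) = 2m + 1.
Iterating: f_1^k(n) = 2^k*(n+1) - 1.
f_2(20) = 2^21*(20+1) - 1 = 2097152*21 - 1 = 44040191

44040191


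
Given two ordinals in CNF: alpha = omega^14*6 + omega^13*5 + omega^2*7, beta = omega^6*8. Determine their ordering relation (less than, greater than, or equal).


Compare term by term from highest exponent:
alpha = omega^14*6 + omega^13*5 + omega^2*7
beta = omega^6*8
Term 1: alpha has omega^14*6, beta has omega^6*8
Term 2: alpha has omega^13*5, beta has omega^0*0
Term 3: alpha has omega^2*7, beta has omega^0*0
Result: alpha > beta

alpha > beta


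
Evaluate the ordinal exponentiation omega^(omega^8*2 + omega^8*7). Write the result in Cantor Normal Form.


omega^(omega^8*2 + omega^8*7):
Both terms of the exponent have the same exponent 8, so they merge: omega^8*2 + omega^8*7 = omega^8*(2+7) = omega^8*9.
omega raised to a CNF ordinal is a single CNF term: Result = omega^(omega^8*9)

omega^(omega^8*9)


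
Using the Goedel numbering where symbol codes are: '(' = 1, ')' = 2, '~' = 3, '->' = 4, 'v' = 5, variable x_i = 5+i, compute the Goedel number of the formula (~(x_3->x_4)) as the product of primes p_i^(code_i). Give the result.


Formula: (~(x_3->x_4))
Symbol codes: [1, 3, 1, 8, 4, 9, 2, 2]
Primes: [2, 3, 5, 7, 11, 13, 17, 19]
p_1^1 = 2^1 = 2
p_2^3 = 3^3 = 27
p_3^1 = 5^1 = 5
p_4^8 = 7^8 = 5764801
p_5^4 = 11^4 = 14641
p_6^9 = 13^9 = 10604499373
p_7^2 = 17^2 = 289
p_8^2 = 19^2 = 361
Product = 25212391387656744243195413190

25212391387656744243195413190


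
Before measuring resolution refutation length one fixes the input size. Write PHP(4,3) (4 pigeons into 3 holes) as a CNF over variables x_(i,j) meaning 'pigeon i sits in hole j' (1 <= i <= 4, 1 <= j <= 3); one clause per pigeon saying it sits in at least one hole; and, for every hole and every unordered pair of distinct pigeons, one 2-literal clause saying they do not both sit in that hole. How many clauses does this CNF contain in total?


PHP(4,3): 4 pigeons, 3 holes, 4*3 = 12 variables.
- pigeon clauses: one per pigeon -> 4 clauses
- hole clauses: 3 holes * C(4,2) = 3 * 6 -> 18 clauses
Total clauses = 4 + 18 = 22

22


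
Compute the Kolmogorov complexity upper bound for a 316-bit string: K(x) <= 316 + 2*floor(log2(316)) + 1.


floor(log2(316)) = 8
2 * 8 = 16
K(x) <= 316 + 16 + 1 = 333

333


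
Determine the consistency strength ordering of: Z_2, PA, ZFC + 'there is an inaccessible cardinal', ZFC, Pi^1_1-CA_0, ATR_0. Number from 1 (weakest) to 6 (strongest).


Ordering by consistency strength:
1. PA
2. ATR_0
3. Pi^1_1-CA_0
4. Z_2
5. ZFC
6. ZFC + 'there is an inaccessible cardinal'


Z_2=4, PA=1, ZFC + 'there is an inaccessible cardinal'=6, ZFC=5, Pi^1_1-CA_0=3, ATR_0=2


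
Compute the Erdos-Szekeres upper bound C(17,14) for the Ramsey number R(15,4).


R(15,4) <= C(15+4-2, 15-1) = C(17, 14)
C(17, 14) = 17! / (14! * 3!)
= 680

680


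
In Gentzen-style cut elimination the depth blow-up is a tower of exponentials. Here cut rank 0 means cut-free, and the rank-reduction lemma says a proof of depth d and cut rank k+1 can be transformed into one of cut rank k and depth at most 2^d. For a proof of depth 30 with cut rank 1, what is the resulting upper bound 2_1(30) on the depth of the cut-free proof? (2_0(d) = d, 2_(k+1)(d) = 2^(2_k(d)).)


Each rank reduction sends depth d to at most 2^d; cut rank r needs r reductions.
2_0(30) = 30
2_1(30) = 2^30 = 1073741824
Cut-free depth bound = 1073741824

1073741824


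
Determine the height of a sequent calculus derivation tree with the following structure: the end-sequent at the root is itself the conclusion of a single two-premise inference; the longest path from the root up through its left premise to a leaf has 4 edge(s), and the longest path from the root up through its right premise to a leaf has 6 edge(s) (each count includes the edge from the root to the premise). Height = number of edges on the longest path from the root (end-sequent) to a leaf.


Longest path through the left premise: 4 edges (measured from the branching sequent)
Longest path through the right premise: 6 edges
Height of the subtree rooted at the branching sequent: max(4, 6) = 6
The branching sequent is the root itself.
Total height = 6

6


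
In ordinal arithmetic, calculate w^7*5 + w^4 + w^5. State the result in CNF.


Ordinal addition (w^7*5 + w^4) + w^5:
alpha's leading term has exponent 7 > beta's exponent 5, so it survives.
alpha's tail term has exponent 4 < beta's exponent 5, so it is absorbed by beta.
In ordinal addition, any term followed by a strictly larger-exponent term is absorbed.
Result = w^7*5 + w^5

w^7*5 + w^5


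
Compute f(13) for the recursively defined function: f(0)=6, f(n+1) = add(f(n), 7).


f(0) = 6
f(1) = add(f(0), 7) = add(6, 7) = 13
f(2) = add(f(1), 7) = add(13, 7) = 20
f(3) = add(f(2), 7) = add(20, 7) = 27
f(4) = add(f(3), 7) = add(27, 7) = 34
f(5) = add(f(4), 7) = add(34, 7) = 41
f(6) = add(f(5), 7) = add(41, 7) = 48
f(7) = add(f(6), 7) = add(48, 7) = 55
f(8) = add(f(7), 7) = add(55, 7) = 62
f(9) = add(f(8), 7) = add(62, 7) = 69
f(10) = add(f(9), 7) = add(69, 7) = 76
f(11) = add(f(10), 7) = add(76, 7) = 83
f(12) = add(f(11), 7) = add(83, 7) = 90
f(13) = add(f(12), 7) = add(90, 7) = 97


97


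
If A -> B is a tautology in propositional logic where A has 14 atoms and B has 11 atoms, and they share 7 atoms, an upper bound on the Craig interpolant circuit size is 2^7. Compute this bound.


Shared atoms = 7
Craig interpolant size bound = 2^7
= 128

128


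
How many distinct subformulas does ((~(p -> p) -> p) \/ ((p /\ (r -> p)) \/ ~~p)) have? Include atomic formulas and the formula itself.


Formula: ((~(p -> p) -> p) \/ ((p /\ (r -> p)) \/ ~~p))
Subformulas found:
  1. r
  2. p
  3. ~p
  4. ~~p
  5. (p -> p)
  6. (r -> p)
  7. ~(p -> p)
  8. (p /\ (r -> p))
  9. (~(p -> p) -> p)
  10. ((p /\ (r -> p)) \/ ~~p)
  11. ((~(p -> p) -> p) \/ ((p /\ (r -> p)) \/ ~~p))
Total distinct subformulas = 11

11


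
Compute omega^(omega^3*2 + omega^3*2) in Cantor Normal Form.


omega^(omega^3*2 + omega^3*2):
Both terms of the exponent have the same exponent 3, so they merge: omega^3*2 + omega^3*2 = omega^3*(2+2) = omega^3*4.
omega raised to a CNF ordinal is a single CNF term: Result = omega^(omega^3*4)

omega^(omega^3*4)


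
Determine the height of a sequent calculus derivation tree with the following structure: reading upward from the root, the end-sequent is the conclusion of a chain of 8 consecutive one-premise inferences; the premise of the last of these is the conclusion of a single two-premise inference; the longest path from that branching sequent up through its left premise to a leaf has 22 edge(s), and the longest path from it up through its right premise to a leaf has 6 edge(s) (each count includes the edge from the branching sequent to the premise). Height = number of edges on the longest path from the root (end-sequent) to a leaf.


Longest path through the left premise: 22 edges (measured from the branching sequent)
Longest path through the right premise: 6 edges
Height of the subtree rooted at the branching sequent: max(22, 6) = 22
The branching sequent sits 8 edges above the root (the chain of one-premise inferences), so height = 22 + 8 = 30

30


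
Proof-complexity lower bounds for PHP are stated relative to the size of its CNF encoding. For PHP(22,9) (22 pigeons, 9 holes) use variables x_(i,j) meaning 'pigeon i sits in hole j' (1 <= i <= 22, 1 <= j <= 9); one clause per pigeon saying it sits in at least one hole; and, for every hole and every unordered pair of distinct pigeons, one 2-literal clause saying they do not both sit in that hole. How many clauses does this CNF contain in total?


PHP(22,9): 22 pigeons, 9 holes, 22*9 = 198 variables.
- pigeon clauses: one per pigeon -> 22 clauses
- hole clauses: 9 holes * C(22,2) = 9 * 231 -> 2079 clauses
Total clauses = 22 + 2079 = 2101

2101


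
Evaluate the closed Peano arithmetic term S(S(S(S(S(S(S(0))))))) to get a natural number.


Counting successors applied to 0:
7 applications of S to 0 = 7

7


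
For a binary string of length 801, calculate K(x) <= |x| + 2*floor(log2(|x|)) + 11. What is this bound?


floor(log2(801)) = 9
2 * 9 = 18
K(x) <= 801 + 18 + 11 = 830

830


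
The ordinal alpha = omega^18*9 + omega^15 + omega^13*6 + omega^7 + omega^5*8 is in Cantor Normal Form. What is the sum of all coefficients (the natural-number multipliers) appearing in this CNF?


CNF: omega^18*9 + omega^15 + omega^13*6 + omega^7 + omega^5*8
Coefficients: 9 + 1 + 6 + 1 + 8 = 25

25


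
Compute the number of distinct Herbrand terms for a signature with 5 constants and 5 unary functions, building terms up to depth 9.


Herbrand terms by depth:
Depth 0: 5 constants
Depth 1: 25 new terms (running total: 30)
Depth 2: 125 new terms (running total: 155)
Depth 3: 625 new terms (running total: 780)
Depth 4: 3125 new terms (running total: 3905)
Depth 5: 15625 new terms (running total: 19530)
Depth 6: 78125 new terms (running total: 97655)
Depth 7: 390625 new terms (running total: 488280)
Depth 8: 1953125 new terms (running total: 2441405)
Depth 9: 9765625 new terms (running total: 12207030)
Total distinct ground terms = 12207030

12207030


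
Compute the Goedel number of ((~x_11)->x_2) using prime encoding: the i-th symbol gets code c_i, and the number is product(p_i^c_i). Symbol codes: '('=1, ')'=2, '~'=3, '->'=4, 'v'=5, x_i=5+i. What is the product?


Formula: ((~x_11)->x_2)
Symbol codes: [1, 1, 3, 16, 2, 4, 7, 2]
Primes: [2, 3, 5, 7, 11, 13, 17, 19]
p_1^1 = 2^1 = 2
p_2^1 = 3^1 = 3
p_3^3 = 5^3 = 125
p_4^16 = 7^16 = 33232930569601
p_5^2 = 11^2 = 121
p_6^4 = 13^4 = 28561
p_7^7 = 17^7 = 410338673
p_8^2 = 19^2 = 361
Product = 12759637453541574059580837515544750

12759637453541574059580837515544750


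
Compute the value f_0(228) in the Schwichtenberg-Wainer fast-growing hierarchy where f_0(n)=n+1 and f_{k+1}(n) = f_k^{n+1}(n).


f_0(228) = 228 + 1 = 229

229


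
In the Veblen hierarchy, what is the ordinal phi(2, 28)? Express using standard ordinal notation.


phi(2, 28):
phi(2, beta) = zeta_beta (the beta-th zeta number, fixed point of epsilon).
phi(2, 28) = zeta_28

zeta_28


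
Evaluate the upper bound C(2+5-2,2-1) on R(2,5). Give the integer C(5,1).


R(2,5) <= C(2+5-2, 2-1) = C(5, 1)
C(5, 1) = 5! / (1! * 4!)
= 5

5


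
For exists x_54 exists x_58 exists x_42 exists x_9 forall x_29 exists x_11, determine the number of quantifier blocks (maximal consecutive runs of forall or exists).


Alternations = 2.
Blocks = alternations + 1 = 3

3


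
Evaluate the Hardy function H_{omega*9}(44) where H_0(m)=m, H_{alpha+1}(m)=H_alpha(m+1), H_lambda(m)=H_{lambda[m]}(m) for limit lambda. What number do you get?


H_{omega*9}(44):
For the Hardy hierarchy, H_{omega*k}(n) = 2^k * n.
2^9 = 512.
512 * 44 = 22528

22528


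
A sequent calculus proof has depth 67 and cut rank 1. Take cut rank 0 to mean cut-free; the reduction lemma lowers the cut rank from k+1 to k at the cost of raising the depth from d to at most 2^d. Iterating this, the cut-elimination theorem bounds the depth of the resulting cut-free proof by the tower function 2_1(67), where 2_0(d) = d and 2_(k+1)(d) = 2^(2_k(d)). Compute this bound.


Each rank reduction sends depth d to at most 2^d; cut rank r needs r reductions.
2_0(67) = 67
2_1(67) = 2^67 = 147573952589676412928
Cut-free depth bound = 147573952589676412928

147573952589676412928


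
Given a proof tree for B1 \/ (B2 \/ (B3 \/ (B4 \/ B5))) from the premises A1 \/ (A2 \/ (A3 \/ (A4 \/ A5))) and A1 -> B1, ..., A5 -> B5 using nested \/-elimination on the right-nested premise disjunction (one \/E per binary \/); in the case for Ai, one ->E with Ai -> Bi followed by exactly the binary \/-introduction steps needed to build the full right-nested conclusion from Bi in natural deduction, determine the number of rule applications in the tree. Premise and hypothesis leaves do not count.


Constructive dilemma with 5 branches, all disjunctions right-nested:
- \/E: the premise has 4 binary \/, each eliminated once: 4 nodes.
- ->E: one per case (Ai with Ai -> Bi gives Bi): 5 nodes.
- \/I: in case i < n, Bi needs 1 step to form Bi \/ (B(i+1) \/ ...) and then i-1 steps to prepend B(i-1), ..., B1, i.e. i steps; in case i = n, B5 needs 4 prepend steps.
  \/I total = (1 + 2 + ... + 4) + 4 = 10 + 4 = 14 nodes.
Total = 4 + 5 + 14 = 23

23


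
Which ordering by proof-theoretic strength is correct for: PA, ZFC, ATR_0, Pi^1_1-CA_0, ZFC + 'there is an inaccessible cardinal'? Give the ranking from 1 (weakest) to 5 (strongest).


Ordering by consistency strength:
1. PA
2. ATR_0
3. Pi^1_1-CA_0
4. ZFC
5. ZFC + 'there is an inaccessible cardinal'


PA=1, ZFC=4, ATR_0=2, Pi^1_1-CA_0=3, ZFC + 'there is an inaccessible cardinal'=5


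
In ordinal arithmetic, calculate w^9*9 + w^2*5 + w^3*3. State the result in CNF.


Ordinal addition (w^9*9 + w^2*5) + w^3*3:
alpha's leading term has exponent 9 > beta's exponent 3, so it survives.
alpha's tail term has exponent 2 < beta's exponent 3, so it is absorbed by beta.
In ordinal addition, any term followed by a strictly larger-exponent term is absorbed.
Result = w^9*9 + w^3*3

w^9*9 + w^3*3


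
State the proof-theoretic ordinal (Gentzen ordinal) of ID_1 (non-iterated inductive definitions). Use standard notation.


The proof-theoretic ordinal of ID_1 (non-iterated inductive definitions) is a standard result in ordinal analysis.
This ordinal is the supremum of order types of primitive recursive well-orderings
that the theory can prove to be well-ordered.
For ID_1 (non-iterated inductive definitions), the proof-theoretic ordinal is psi_0(epsilon_{Omega+1}).

psi_0(epsilon_{Omega+1})


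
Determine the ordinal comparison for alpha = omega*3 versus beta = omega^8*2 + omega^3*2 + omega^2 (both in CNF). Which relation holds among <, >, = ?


Compare term by term from highest exponent:
alpha = omega*3
beta = omega^8*2 + omega^3*2 + omega^2
Term 1: alpha has omega^1*3, beta has omega^8*2
Term 2: alpha has omega^0*0, beta has omega^3*2
Term 3: alpha has omega^0*0, beta has omega^2*1
Result: alpha < beta

alpha < beta


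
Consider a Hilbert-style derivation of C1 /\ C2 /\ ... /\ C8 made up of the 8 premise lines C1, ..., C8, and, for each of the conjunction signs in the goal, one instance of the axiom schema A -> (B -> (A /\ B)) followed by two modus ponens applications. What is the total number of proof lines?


Conjoining 8 premises:
- 8 premise lines
- the goal has 7 conjunction signs; each costs 1 axiom instance + 2 MP = 3 lines: 3 * 7 = 21
Total = 8 + 21 = 29 lines.

29


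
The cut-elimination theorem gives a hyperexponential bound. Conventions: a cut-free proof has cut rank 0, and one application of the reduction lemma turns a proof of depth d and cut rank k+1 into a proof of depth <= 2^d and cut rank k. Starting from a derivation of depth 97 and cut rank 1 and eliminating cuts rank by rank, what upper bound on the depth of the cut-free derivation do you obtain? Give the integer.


Each rank reduction sends depth d to at most 2^d; cut rank r needs r reductions.
2_0(97) = 97
2_1(97) = 2^97 = 158456325028528675187087900672
Cut-free depth bound = 158456325028528675187087900672

158456325028528675187087900672


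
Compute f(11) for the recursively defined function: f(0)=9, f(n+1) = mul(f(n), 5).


f(0) = 9
f(1) = mul(f(0), 5) = mul(9, 5) = 45
f(2) = mul(f(1), 5) = mul(45, 5) = 225
f(3) = mul(f(2), 5) = mul(225, 5) = 1125
f(4) = mul(f(3), 5) = mul(1125, 5) = 5625
f(5) = mul(f(4), 5) = mul(5625, 5) = 28125
f(6) = mul(f(5), 5) = mul(28125, 5) = 140625
f(7) = mul(f(6), 5) = mul(140625, 5) = 703125
f(8) = mul(f(7), 5) = mul(703125, 5) = 3515625
f(9) = mul(f(8), 5) = mul(3515625, 5) = 17578125
f(10) = mul(f(9), 5) = mul(17578125, 5) = 87890625
f(11) = mul(f(10), 5) = mul(87890625, 5) = 439453125


439453125


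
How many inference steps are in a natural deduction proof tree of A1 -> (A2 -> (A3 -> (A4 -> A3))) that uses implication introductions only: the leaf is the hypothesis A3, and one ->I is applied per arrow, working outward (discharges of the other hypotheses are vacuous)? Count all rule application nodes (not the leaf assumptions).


The formula has 4 arrows (->); its innermost consequent A3 is one of the antecedents,
so the proof starts from the hypothesis leaf A3 (not a rule application) and closes one arrow per ->I.
Building A1 -> (A2 -> (A3 -> (A4 -> A3))) therefore takes 4 nested implication introductions.
Total inference nodes = 4

4


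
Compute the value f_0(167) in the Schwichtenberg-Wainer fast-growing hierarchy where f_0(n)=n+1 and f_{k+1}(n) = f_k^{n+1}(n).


f_0(167) = 167 + 1 = 168

168


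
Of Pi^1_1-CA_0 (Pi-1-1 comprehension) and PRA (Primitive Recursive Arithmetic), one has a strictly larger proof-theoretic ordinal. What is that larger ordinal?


Proof-theoretic ordinal of Pi^1_1-CA_0 (Pi-1-1 comprehension): psi_0(Omega_omega)
Proof-theoretic ordinal of PRA (Primitive Recursive Arithmetic): omega^omega
Comparing: omega^omega < psi_0(Omega_omega).
The larger ordinal is psi_0(Omega_omega) (from Pi^1_1-CA_0 (Pi-1-1 comprehension)).

psi_0(Omega_omega)


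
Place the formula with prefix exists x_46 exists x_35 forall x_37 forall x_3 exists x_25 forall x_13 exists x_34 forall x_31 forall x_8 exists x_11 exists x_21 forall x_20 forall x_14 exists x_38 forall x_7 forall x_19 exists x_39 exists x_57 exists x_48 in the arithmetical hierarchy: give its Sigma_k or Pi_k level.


Leading quantifier is exists, so the class is Sigma.
Number of quantifier blocks = alternations + 1 = 10 + 1 = 11.
Classification: Sigma_11

Sigma_11


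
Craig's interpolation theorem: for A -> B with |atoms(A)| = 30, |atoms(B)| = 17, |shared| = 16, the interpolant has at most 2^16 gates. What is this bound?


Shared atoms = 16
Craig interpolant size bound = 2^16
= 65536

65536


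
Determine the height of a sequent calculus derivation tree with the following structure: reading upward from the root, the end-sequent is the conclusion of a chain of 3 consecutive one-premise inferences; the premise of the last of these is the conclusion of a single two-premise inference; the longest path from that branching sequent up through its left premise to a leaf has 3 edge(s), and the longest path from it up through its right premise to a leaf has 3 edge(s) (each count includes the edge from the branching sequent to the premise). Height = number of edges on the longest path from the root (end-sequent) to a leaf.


Longest path through the left premise: 3 edges (measured from the branching sequent)
Longest path through the right premise: 3 edges
Height of the subtree rooted at the branching sequent: max(3, 3) = 3
The branching sequent sits 3 edges above the root (the chain of one-premise inferences), so height = 3 + 3 = 6

6


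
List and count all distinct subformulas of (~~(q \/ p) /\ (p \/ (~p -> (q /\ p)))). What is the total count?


Formula: (~~(q \/ p) /\ (p \/ (~p -> (q /\ p))))
Subformulas found:
  1. q
  2. p
  3. ~p
  4. (q \/ p)
  5. (q /\ p)
  6. ~(q \/ p)
  7. ~~(q \/ p)
  8. (~p -> (q /\ p))
  9. (p \/ (~p -> (q /\ p)))
  10. (~~(q \/ p) /\ (p \/ (~p -> (q /\ p))))
Total distinct subformulas = 10

10


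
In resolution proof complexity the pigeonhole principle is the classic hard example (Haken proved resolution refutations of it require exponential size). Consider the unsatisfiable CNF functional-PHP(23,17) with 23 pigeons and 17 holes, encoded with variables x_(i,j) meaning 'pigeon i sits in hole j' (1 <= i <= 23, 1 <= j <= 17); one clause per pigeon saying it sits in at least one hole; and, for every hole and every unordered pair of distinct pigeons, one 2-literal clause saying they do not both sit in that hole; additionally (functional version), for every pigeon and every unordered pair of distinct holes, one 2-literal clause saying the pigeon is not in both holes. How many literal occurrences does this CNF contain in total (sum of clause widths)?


functional-PHP(23,17): 23 pigeons, 17 holes, 23*17 = 391 variables.
- pigeon clauses: one per pigeon -> 23 clauses of width 17 -> 391 literals
- hole clauses: 17 holes * C(23,2) = 17 * 253 -> 4301 clauses of width 2 -> 8602 literals
- functional clauses: 23 pigeons * C(17,2) = 23 * 136 -> 3128 clauses of width 2 -> 6256 literals
Total literal occurrences = 391 + 8602 + 6256 = 15249

15249


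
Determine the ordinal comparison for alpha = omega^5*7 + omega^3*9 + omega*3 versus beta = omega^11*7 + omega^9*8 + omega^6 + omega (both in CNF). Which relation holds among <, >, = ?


Compare term by term from highest exponent:
alpha = omega^5*7 + omega^3*9 + omega*3
beta = omega^11*7 + omega^9*8 + omega^6 + omega
Term 1: alpha has omega^5*7, beta has omega^11*7
Term 2: alpha has omega^3*9, beta has omega^9*8
Term 3: alpha has omega^1*3, beta has omega^6*1
Term 4: alpha has omega^0*0, beta has omega^1*1
Result: alpha < beta

alpha < beta


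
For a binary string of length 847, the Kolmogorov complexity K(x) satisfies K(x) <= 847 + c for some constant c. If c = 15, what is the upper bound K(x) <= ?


K(x) <= |x| + c = 847 + 15 = 862

862


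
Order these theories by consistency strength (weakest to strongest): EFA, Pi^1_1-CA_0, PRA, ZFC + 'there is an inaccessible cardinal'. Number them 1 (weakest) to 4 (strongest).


Ordering by consistency strength:
1. EFA
2. PRA
3. Pi^1_1-CA_0
4. ZFC + 'there is an inaccessible cardinal'


EFA=1, Pi^1_1-CA_0=3, PRA=2, ZFC + 'there is an inaccessible cardinal'=4


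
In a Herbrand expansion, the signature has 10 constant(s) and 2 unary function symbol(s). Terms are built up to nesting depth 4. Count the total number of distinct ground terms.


Herbrand terms by depth:
Depth 0: 10 constants
Depth 1: 20 new terms (running total: 30)
Depth 2: 40 new terms (running total: 70)
Depth 3: 80 new terms (running total: 150)
Depth 4: 160 new terms (running total: 310)
Total distinct ground terms = 310

310


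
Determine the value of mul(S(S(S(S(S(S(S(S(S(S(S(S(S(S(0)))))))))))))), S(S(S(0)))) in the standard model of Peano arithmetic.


mul(S^14(0), S^3(0)):
S^14(0) = 14
S^3(0) = 3
14 * 3 = 42

42


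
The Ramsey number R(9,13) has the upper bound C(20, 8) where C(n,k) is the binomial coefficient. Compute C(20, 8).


R(9,13) <= C(9+13-2, 9-1) = C(20, 8)
C(20, 8) = 20! / (8! * 12!)
= 125970

125970


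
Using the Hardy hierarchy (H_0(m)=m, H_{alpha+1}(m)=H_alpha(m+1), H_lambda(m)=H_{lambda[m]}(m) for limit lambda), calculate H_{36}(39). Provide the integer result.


H_36(39):
For finite ordinals k, H_k(n) = n + k (each successor step adds 1).
H_36(39) = 39 + 36 = 75

75


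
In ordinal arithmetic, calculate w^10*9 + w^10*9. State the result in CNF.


Ordinal addition w^10*9 + w^10*9:
Both terms have the same exponent 10.
w^e*c + w^e*d = w^e*(c+d).
Result = w^10*(9+9) = w^10*18

w^10*18


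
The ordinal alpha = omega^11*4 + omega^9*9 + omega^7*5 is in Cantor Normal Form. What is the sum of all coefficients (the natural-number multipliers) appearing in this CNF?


CNF: omega^11*4 + omega^9*9 + omega^7*5
Coefficients: 4 + 9 + 5 = 18

18


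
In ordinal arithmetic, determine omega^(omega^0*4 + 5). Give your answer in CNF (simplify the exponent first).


omega^(omega^0*4 + 5):
omega^0 = 1, so the exponent is 4 + 5 = 9 (finite ordinal addition).
Result = omega^9, already a single CNF term.

omega^9


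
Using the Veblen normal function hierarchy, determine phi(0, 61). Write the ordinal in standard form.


phi(0, 61):
phi(0, beta) = omega^beta by definition.
phi(0, 61) = omega^61

omega^61


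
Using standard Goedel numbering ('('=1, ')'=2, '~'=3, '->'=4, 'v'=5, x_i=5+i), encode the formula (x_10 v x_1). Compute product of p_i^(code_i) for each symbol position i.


Formula: (x_10 v x_1)
Symbol codes: [1, 15, 5, 6, 2]
Primes: [2, 3, 5, 7, 11]
p_1^1 = 2^1 = 2
p_2^15 = 3^15 = 14348907
p_3^5 = 5^5 = 3125
p_4^6 = 7^6 = 117649
p_5^2 = 11^2 = 121
Product = 1276651760730018750

1276651760730018750


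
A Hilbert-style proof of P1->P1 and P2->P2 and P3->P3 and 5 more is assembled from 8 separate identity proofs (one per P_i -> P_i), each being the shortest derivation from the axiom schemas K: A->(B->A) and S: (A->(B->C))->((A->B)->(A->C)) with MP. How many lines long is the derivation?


The shortest proof of A->A from K and S in the Hilbert calculus has exactly 5 lines:
(1) K instance A->((A->A)->A), (2) S instance, (3) MP on 1,2, (4) K instance A->(A->A), (5) MP on 3,4.
For 8 independent identities: 8 * 5 = 40 lines total.

40


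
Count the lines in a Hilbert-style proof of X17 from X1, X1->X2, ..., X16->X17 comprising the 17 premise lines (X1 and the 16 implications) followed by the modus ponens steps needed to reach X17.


We have 17 premise lines: X1 and 16 implications.
Each implication is detached once by MP, giving 16 MP lines.
17 premise lines + 16 MP lines = 33 total lines.

33


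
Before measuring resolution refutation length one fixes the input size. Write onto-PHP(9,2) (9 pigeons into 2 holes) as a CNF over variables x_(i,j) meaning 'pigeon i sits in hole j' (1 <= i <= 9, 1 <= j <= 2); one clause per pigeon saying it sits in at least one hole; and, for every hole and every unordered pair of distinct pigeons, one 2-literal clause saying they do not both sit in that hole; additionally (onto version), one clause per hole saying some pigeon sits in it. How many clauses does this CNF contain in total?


onto-PHP(9,2): 9 pigeons, 2 holes, 9*2 = 18 variables.
- pigeon clauses: one per pigeon -> 9 clauses
- hole clauses: 2 holes * C(9,2) = 2 * 36 -> 72 clauses
- onto clauses: one per hole -> 2 clauses
Total clauses = 9 + 72 + 2 = 83

83


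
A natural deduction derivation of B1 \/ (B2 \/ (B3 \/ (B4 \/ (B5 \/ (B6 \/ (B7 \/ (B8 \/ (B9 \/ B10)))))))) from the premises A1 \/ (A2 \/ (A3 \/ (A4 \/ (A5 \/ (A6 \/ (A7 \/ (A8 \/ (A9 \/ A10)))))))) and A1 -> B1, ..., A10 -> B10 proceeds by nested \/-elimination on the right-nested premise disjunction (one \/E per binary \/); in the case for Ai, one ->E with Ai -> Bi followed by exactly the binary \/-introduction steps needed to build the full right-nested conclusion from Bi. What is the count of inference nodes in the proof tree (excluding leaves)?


Constructive dilemma with 10 branches, all disjunctions right-nested:
- \/E: the premise has 9 binary \/, each eliminated once: 9 nodes.
- ->E: one per case (Ai with Ai -> Bi gives Bi): 10 nodes.
- \/I: in case i < n, Bi needs 1 step to form Bi \/ (B(i+1) \/ ...) and then i-1 steps to prepend B(i-1), ..., B1, i.e. i steps; in case i = n, B10 needs 9 prepend steps.
  \/I total = (1 + 2 + ... + 9) + 9 = 45 + 9 = 54 nodes.
Total = 9 + 10 + 54 = 73

73


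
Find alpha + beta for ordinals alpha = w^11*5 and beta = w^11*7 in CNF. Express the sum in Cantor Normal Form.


Ordinal addition w^11*5 + w^11*7:
Both terms have the same exponent 11.
w^e*c + w^e*d = w^e*(c+d).
Result = w^11*(5+7) = w^11*12

w^11*12


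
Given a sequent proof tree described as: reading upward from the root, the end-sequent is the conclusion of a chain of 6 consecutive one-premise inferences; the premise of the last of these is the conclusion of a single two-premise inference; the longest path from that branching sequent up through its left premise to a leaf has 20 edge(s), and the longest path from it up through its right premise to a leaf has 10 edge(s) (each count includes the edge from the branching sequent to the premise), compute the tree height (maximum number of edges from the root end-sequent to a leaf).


Longest path through the left premise: 20 edges (measured from the branching sequent)
Longest path through the right premise: 10 edges
Height of the subtree rooted at the branching sequent: max(20, 10) = 20
The branching sequent sits 6 edges above the root (the chain of one-premise inferences), so height = 20 + 6 = 26

26


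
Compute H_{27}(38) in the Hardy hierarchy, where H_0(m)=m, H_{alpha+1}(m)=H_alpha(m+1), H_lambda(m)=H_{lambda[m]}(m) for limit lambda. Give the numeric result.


H_27(38):
For finite ordinals k, H_k(n) = n + k (each successor step adds 1).
H_27(38) = 38 + 27 = 65

65


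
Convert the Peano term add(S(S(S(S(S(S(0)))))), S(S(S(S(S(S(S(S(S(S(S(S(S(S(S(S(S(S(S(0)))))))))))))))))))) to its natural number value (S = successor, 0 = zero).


add(S^6(0), S^19(0)):
S^6(0) = 6
S^19(0) = 19
6 + 19 = 25

25


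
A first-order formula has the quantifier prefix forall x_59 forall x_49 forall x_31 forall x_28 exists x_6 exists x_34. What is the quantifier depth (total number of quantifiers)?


Quantifier prefix has 6 quantifier symbols.
Quantifier depth = 6

6


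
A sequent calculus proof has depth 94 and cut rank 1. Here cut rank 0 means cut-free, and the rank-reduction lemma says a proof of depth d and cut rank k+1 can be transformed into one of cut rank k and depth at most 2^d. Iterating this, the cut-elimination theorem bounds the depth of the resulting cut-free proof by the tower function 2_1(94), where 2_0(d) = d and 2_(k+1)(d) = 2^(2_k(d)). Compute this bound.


Each rank reduction sends depth d to at most 2^d; cut rank r needs r reductions.
2_0(94) = 94
2_1(94) = 2^94 = 19807040628566084398385987584
Cut-free depth bound = 19807040628566084398385987584

19807040628566084398385987584


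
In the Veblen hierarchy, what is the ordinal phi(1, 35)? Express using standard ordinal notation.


phi(1, 35):
phi(1, beta) = epsilon_beta (the beta-th epsilon number).
phi(1, 35) = epsilon_35

epsilon_35


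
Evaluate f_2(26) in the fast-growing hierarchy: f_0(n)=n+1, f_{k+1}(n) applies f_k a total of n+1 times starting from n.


f_2(26) = f_1^27(26)
f_1(m) = 2m + 1.
Iterating: f_1^k(n) = 2^k*(n+1) - 1.
f_2(26) = 2^27*(26+1) - 1 = 134217728*27 - 1 = 3623878655

3623878655


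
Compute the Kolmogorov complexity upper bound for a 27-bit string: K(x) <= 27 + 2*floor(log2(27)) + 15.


floor(log2(27)) = 4
2 * 4 = 8
K(x) <= 27 + 8 + 15 = 50

50


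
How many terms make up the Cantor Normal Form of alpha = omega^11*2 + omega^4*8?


CNF: omega^11*2 + omega^4*8
Count the summands separated by '+':
  term 1: omega^11*2
  term 2: omega^4*8
Total terms = 2

2


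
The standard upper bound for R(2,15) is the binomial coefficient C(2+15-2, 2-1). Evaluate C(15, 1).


R(2,15) <= C(2+15-2, 2-1) = C(15, 1)
C(15, 1) = 15! / (1! * 14!)
= 15

15


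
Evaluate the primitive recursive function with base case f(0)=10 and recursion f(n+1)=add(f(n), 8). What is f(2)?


f(0) = 10
f(1) = add(f(0), 8) = add(10, 8) = 18
f(2) = add(f(1), 8) = add(18, 8) = 26


26


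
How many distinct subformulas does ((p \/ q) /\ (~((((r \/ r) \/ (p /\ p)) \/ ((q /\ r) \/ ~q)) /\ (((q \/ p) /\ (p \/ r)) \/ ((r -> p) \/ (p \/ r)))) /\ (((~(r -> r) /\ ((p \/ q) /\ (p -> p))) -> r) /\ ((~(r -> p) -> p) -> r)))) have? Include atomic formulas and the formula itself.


Formula: ((p \/ q) /\ (~((((r \/ r) \/ (p /\ p)) \/ ((q /\ r) \/ ~q)) /\ (((q \/ p) /\ (p \/ r)) \/ ((r -> p) \/ (p \/ r)))) /\ (((~(r -> r) /\ ((p \/ q) /\ (p -> p))) -> r) /\ ((~(r -> p) -> p) -> r))))
Subformulas found:
  1. r
  2. p
  3. q
  4. ~q
  5. (q \/ p)
  6. (r -> p)
  7. (r \/ r)
  8. (r -> r)
  9. (p -> p)
  10. (q /\ r)
  11. (p \/ q)
  12. (p /\ p)
  13. (p \/ r)
  14. ~(r -> p)
  15. ~(r -> r)
  16. ((q /\ r) \/ ~q)
  17. (~(r -> p) -> p)
  18. ((q \/ p) /\ (p \/ r))
  19. ((r -> p) \/ (p \/ r))
  20. ((r \/ r) \/ (p /\ p))
  21. ((p \/ q) /\ (p -> p))
  22. ((~(r -> p) -> p) -> r)
  23. (~(r -> r) /\ ((p \/ q) /\ (p -> p)))
  24. (((r \/ r) \/ (p /\ p)) \/ ((q /\ r) \/ ~q))
  25. ((~(r -> r) /\ ((p \/ q) /\ (p -> p))) -> r)
  26. (((q \/ p) /\ (p \/ r)) \/ ((r -> p) \/ (p \/ r)))
  27. (((~(r -> r) /\ ((p \/ q) /\ (p -> p))) -> r) /\ ((~(r -> p) -> p) -> r))
  28. ((((r \/ r) \/ (p /\ p)) \/ ((q /\ r) \/ ~q)) /\ (((q \/ p) /\ (p \/ r)) \/ ((r -> p) \/ (p \/ r))))
  29. ~((((r \/ r) \/ (p /\ p)) \/ ((q /\ r) \/ ~q)) /\ (((q \/ p) /\ (p \/ r)) \/ ((r -> p) \/ (p \/ r))))
  30. (~((((r \/ r) \/ (p /\ p)) \/ ((q /\ r) \/ ~q)) /\ (((q \/ p) /\ (p \/ r)) \/ ((r -> p) \/ (p \/ r)))) /\ (((~(r -> r) /\ ((p \/ q) /\ (p -> p))) -> r) /\ ((~(r -> p) -> p) -> r)))
  31. ((p \/ q) /\ (~((((r \/ r) \/ (p /\ p)) \/ ((q /\ r) \/ ~q)) /\ (((q \/ p) /\ (p \/ r)) \/ ((r -> p) \/ (p \/ r)))) /\ (((~(r -> r) /\ ((p \/ q) /\ (p -> p))) -> r) /\ ((~(r -> p) -> p) -> r))))
Total distinct subformulas = 31

31


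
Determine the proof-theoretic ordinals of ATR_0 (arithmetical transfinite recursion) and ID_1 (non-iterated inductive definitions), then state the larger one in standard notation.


Proof-theoretic ordinal of ATR_0 (arithmetical transfinite recursion): Gamma_0
Proof-theoretic ordinal of ID_1 (non-iterated inductive definitions): psi_0(epsilon_{Omega+1})
Comparing: Gamma_0 < psi_0(epsilon_{Omega+1}).
The larger ordinal is psi_0(epsilon_{Omega+1}) (from ID_1 (non-iterated inductive definitions)).

psi_0(epsilon_{Omega+1})


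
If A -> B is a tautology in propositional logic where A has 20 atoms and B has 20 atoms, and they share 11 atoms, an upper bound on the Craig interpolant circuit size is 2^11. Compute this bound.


Shared atoms = 11
Craig interpolant size bound = 2^11
= 2048

2048


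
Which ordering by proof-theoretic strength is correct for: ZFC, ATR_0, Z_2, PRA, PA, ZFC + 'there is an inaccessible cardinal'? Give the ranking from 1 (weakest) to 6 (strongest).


Ordering by consistency strength:
1. PRA
2. PA
3. ATR_0
4. Z_2
5. ZFC
6. ZFC + 'there is an inaccessible cardinal'


ZFC=5, ATR_0=3, Z_2=4, PRA=1, PA=2, ZFC + 'there is an inaccessible cardinal'=6


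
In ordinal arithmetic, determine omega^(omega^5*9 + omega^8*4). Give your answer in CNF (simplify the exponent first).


omega^(omega^5*9 + omega^8*4):
In ordinal addition a term is absorbed by a following term of strictly larger exponent: 5 < 8, so omega^5*9 + omega^8*4 = omega^8*4.
omega raised to a CNF ordinal is a single CNF term: Result = omega^(omega^8*4)

omega^(omega^8*4)


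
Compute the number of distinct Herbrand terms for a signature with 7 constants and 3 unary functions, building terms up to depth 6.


Herbrand terms by depth:
Depth 0: 7 constants
Depth 1: 21 new terms (running total: 28)
Depth 2: 63 new terms (running total: 91)
Depth 3: 189 new terms (running total: 280)
Depth 4: 567 new terms (running total: 847)
Depth 5: 1701 new terms (running total: 2548)
Depth 6: 5103 new terms (running total: 7651)
Total distinct ground terms = 7651

7651


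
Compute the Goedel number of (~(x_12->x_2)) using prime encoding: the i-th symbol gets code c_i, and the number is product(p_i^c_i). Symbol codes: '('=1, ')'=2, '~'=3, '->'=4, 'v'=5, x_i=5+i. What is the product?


Formula: (~(x_12->x_2))
Symbol codes: [1, 3, 1, 17, 4, 7, 2, 2]
Primes: [2, 3, 5, 7, 11, 13, 17, 19]
p_1^1 = 2^1 = 2
p_2^3 = 3^3 = 27
p_3^1 = 5^1 = 5
p_4^17 = 7^17 = 232630513987207
p_5^4 = 11^4 = 14641
p_6^7 = 13^7 = 62748517
p_7^2 = 17^2 = 289
p_8^2 = 19^2 = 361
Product = 6020183038980384071535030343620570

6020183038980384071535030343620570


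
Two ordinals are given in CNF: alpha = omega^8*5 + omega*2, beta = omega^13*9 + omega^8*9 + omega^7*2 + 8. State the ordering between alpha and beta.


Compare term by term from highest exponent:
alpha = omega^8*5 + omega*2
beta = omega^13*9 + omega^8*9 + omega^7*2 + 8
Term 1: alpha has omega^8*5, beta has omega^13*9
Term 2: alpha has omega^1*2, beta has omega^8*9
Term 3: alpha has omega^0*0, beta has omega^7*2
Term 4: alpha has omega^0*0, beta has omega^0*8
Result: alpha < beta

alpha < beta


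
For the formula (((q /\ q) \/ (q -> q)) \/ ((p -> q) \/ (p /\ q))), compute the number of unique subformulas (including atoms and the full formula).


Formula: (((q /\ q) \/ (q -> q)) \/ ((p -> q) \/ (p /\ q)))
Subformulas found:
  1. q
  2. p
  3. (q -> q)
  4. (p /\ q)
  5. (q /\ q)
  6. (p -> q)
  7. ((p -> q) \/ (p /\ q))
  8. ((q /\ q) \/ (q -> q))
  9. (((q /\ q) \/ (q -> q)) \/ ((p -> q) \/ (p /\ q)))
Total distinct subformulas = 9

9


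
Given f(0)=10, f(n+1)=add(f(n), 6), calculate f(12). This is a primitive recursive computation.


f(0) = 10
f(1) = add(f(0), 6) = add(10, 6) = 16
f(2) = add(f(1), 6) = add(16, 6) = 22
f(3) = add(f(2), 6) = add(22, 6) = 28
f(4) = add(f(3), 6) = add(28, 6) = 34
f(5) = add(f(4), 6) = add(34, 6) = 40
f(6) = add(f(5), 6) = add(40, 6) = 46
f(7) = add(f(6), 6) = add(46, 6) = 52
f(8) = add(f(7), 6) = add(52, 6) = 58
f(9) = add(f(8), 6) = add(58, 6) = 64
f(10) = add(f(9), 6) = add(64, 6) = 70
f(11) = add(f(10), 6) = add(70, 6) = 76
f(12) = add(f(11), 6) = add(76, 6) = 82


82


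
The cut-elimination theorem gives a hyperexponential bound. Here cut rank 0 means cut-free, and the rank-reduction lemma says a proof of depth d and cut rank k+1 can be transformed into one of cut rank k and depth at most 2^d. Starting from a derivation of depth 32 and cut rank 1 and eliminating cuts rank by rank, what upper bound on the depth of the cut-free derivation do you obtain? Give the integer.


Each rank reduction sends depth d to at most 2^d; cut rank r needs r reductions.
2_0(32) = 32
2_1(32) = 2^32 = 4294967296
Cut-free depth bound = 4294967296

4294967296


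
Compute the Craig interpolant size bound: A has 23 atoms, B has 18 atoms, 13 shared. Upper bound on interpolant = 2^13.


Shared atoms = 13
Craig interpolant size bound = 2^13
= 8192

8192
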